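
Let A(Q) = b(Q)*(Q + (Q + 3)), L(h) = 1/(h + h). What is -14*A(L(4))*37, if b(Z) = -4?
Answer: 6734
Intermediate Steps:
L(h) = 1/(2*h)
A(Q) = -12 - 8*Q (A(Q) = -4*(Q + (Q + 3)) = -4*(Q + (3 + Q)) = -4*(3 + 2*Q) = -12 - 8*Q)
-14*A(L(4))*37 = -14*(-12 - 4/4)*37 = -14*(-12 - 8*⅛)*37 = -14*(-12 - 1)*37 = -14*(-13)*37 = 182*37 = 6734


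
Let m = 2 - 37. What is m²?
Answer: 1225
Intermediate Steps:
m = -35
m² = (-35)² = 1225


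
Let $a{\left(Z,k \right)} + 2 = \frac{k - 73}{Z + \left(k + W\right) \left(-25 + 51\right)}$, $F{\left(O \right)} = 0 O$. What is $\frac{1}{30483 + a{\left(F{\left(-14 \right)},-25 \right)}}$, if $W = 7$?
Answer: $\frac{234}{7132603} \approx 3.2807 \cdot 10^{-5}$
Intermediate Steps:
$F{\left(O \right)} = 0$
$a{\left(Z,k \right)} = -2 + \frac{-73 + k}{182 + Z + 26 k}$ ($a{\left(Z,k \right)} = -2 + \frac{k - 73}{Z + \left(k + 7\right) \left(-25 + 51\right)} = -2 + \frac{-73 + k}{Z + \left(7 + k\right) 26} = -2 + \frac{-73 + k}{Z + \left(182 + 26 k\right)} = -2 + \frac{-73 + k}{182 + Z + 26 k}$)
$\frac{1}{30483 + a{\left(F{\left(-14 \right)},-25 \right)}} = \frac{1}{30483 + \frac{-437 - -1275 - 0}{182 + 0 + 26 \left(-25\right)}} = \frac{1}{30483 + \frac{-437 + 1275 + 0}{182 + 0 - 650}} = \frac{1}{30483 + \frac{1}{-468} \cdot 838} = \frac{1}{30483 - \frac{419}{234}} = \frac{1}{\frac{7132603}{234}} = \frac{234}{7132603}$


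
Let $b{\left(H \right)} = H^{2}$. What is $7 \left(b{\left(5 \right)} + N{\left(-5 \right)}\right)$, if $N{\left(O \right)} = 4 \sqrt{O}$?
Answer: $175 + 28 i \sqrt{5} \approx 175.0 + 62.61 i$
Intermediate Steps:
$7 \left(b{\left(5 \right)} + N{\left(-5 \right)}\right) = 7 \left(5^{2} + 4 \sqrt{-5}\right) = 7 \left(25 + 4 i \sqrt{5}\right) = 175 + 28 i \sqrt{5}$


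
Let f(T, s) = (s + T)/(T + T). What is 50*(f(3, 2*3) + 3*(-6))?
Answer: -825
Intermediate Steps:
f(T, s) = (T + s)/(2*T) (f(T, s) = (T + s)/((2*T)) = (T + s)*(1/(2*T)) = (T + s)/(2*T))
50*(f(3, 2*3) + 3*(-6)) = 50*((½)*(3 + 2*3)/3 + 3*(-6)) = 50*((½)*(⅓)*(3 + 6) - 18) = 50*((½)*(⅓)*9 - 18) = 50*(3/2 - 18) = 50*(-33/2) = -825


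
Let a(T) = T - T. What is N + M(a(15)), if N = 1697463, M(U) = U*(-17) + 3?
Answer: 1697466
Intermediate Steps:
a(T) = 0
M(U) = 3 - 17*U (M(U) = -17*U + 3 = 3 - 17*U)
N + M(a(15)) = 1697463 + (3 - 17*0) = 1697463 + (3 + 0) = 1697463 + 3 = 1697466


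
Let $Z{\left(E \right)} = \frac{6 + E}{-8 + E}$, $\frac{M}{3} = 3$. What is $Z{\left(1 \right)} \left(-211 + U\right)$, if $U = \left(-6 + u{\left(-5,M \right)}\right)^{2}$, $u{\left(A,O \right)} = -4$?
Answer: $111$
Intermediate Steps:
$M = 9$ ($M = 3 \cdot 3 = 9$)
$U = 100$ ($U = \left(-6 - 4\right)^{2} = \left(-10\right)^{2} = 100$)
$Z{\left(E \right)} = \frac{6 + E}{-8 + E}$
$Z{\left(1 \right)} \left(-211 + U\right) = \frac{6 + 1}{-8 + 1} \left(-211 + 100\right) = \frac{1}{-7} \cdot 7 \left(-111\right) = \left(- \frac{1}{7}\right) 7 \left(-111\right) = \left(-1\right) \left(-111\right) = 111$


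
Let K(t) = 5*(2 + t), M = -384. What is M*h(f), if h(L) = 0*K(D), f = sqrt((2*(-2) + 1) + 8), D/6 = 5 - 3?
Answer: 0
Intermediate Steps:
D = 12 (D = 6*(5 - 3) = 6*2 = 12)
K(t) = 10 + 5*t
f = sqrt(5) (f = sqrt((-4 + 1) + 8) = sqrt(-3 + 8) = sqrt(5) ≈ 2.2361)
h(L) = 0 (h(L) = 0*(10 + 5*12) = 0*(10 + 60) = 0*70 = 0)
M*h(f) = -384*0 = 0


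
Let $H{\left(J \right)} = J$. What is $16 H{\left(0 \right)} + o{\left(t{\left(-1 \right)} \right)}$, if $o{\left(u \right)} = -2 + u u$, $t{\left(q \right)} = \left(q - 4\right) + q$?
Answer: $34$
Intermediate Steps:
$t{\left(q \right)} = -4 + 2 q$ ($t{\left(q \right)} = \left(-4 + q\right) + q = -4 + 2 q$)
$o{\left(u \right)} = -2 + u^{2}$
$16 H{\left(0 \right)} + o{\left(t{\left(-1 \right)} \right)} = 16 \cdot 0 - \left(2 - \left(-4 + 2 \left(-1\right)\right)^{2}\right) = 0 - \left(2 - \left(-4 - 2\right)^{2}\right) = 0 - \left(2 - \left(-6\right)^{2}\right) = 0 + \left(-2 + 36\right) = 0 + 34 = 34$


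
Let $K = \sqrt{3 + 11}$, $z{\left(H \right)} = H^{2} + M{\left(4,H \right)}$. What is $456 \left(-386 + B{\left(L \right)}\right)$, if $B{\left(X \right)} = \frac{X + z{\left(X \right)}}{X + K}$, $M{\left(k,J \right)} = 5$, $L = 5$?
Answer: $- \frac{1856376}{11} - \frac{15960 \sqrt{14}}{11} \approx -1.7419 \cdot 10^{5}$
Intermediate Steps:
$z{\left(H \right)} = 5 + H^{2}$ ($z{\left(H \right)} = H^{2} + 5 = 5 + H^{2}$)
$K = \sqrt{14} \approx 3.7417$
$B{\left(X \right)} = \frac{5 + X + X^{2}}{X + \sqrt{14}}$ ($B{\left(X \right)} = \frac{X + \left(5 + X^{2}\right)}{X + \sqrt{14}} = \frac{5 + X + X^{2}}{X + \sqrt{14}}$)
$456 \left(-386 + B{\left(L \right)}\right) = 456 \left(-386 + \frac{5 + 5 + 5^{2}}{5 + \sqrt{14}}\right) = 456 \left(-386 + \frac{5 + 5 + 25}{5 + \sqrt{14}}\right) = 456 \left(-386 + \frac{1}{5 + \sqrt{14}} \cdot 35\right) = 456 \left(-386 + \frac{35}{5 + \sqrt{14}}\right) = -176016 + \frac{15960}{5 + \sqrt{14}}$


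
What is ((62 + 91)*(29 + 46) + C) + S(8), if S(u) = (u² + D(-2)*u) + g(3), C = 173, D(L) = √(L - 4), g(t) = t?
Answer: 11715 + 8*I*√6 ≈ 11715.0 + 19.596*I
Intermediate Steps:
D(L) = √(-4 + L)
S(u) = 3 + u² + I*u*√6 (S(u) = (u² + √(-4 - 2)*u) + 3 = (u² + √(-6)*u) + 3 = (u² + (I*√6)*u) + 3 = (u² + I*u*√6) + 3 = 3 + u² + I*u*√6)
((62 + 91)*(29 + 46) + C) + S(8) = ((62 + 91)*(29 + 46) + 173) + (3 + 8² + I*8*√6) = (153*75 + 173) + (3 + 64 + 8*I*√6) = (11475 + 173) + (67 + 8*I*√6) = 11648 + (67 + 8*I*√6) = 11715 + 8*I*√6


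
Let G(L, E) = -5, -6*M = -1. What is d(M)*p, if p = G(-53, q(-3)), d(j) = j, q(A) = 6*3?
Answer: -⅚ ≈ -0.83333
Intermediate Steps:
M = ⅙ (M = -⅙*(-1) = ⅙ ≈ 0.16667)
q(A) = 18
p = -5
d(M)*p = (⅙)*(-5) = -⅚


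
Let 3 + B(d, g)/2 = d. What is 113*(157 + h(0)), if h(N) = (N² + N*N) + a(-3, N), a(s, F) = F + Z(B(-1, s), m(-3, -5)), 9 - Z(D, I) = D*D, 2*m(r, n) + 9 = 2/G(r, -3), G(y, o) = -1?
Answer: 11526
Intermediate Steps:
B(d, g) = -6 + 2*d
m(r, n) = -11/2 (m(r, n) = -9/2 + (2/(-1))/2 = -9/2 + (2*(-1))/2 = -9/2 + (½)*(-2) = -9/2 - 1 = -11/2)
Z(D, I) = 9 - D² (Z(D, I) = 9 - D*D = 9 - D²)
a(s, F) = -55 + F (a(s, F) = F + (9 - (-6 + 2*(-1))²) = F + (9 - (-6 - 2)²) = F + (9 - 1*(-8)²) = F + (9 - 1*64) = F + (9 - 64) = F - 55 = -55 + F)
h(N) = -55 + N + 2*N² (h(N) = (N² + N*N) + (-55 + N) = (N² + N²) + (-55 + N) = 2*N² + (-55 + N) = -55 + N + 2*N²)
113*(157 + h(0)) = 113*(157 + (-55 + 0 + 2*0²)) = 113*(157 + (-55 + 0 + 2*0)) = 113*(157 + (-55 + 0 + 0)) = 113*(157 - 55) = 113*102 = 11526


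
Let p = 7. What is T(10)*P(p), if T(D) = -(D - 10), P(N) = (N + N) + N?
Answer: 0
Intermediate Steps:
P(N) = 3*N (P(N) = 2*N + N = 3*N)
T(D) = 10 - D (T(D) = -(-10 + D) = 10 - D)
T(10)*P(p) = (10 - 1*10)*(3*7) = (10 - 10)*21 = 0*21 = 0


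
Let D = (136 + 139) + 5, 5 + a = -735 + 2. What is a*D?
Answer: -206640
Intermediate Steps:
a = -738 (a = -5 + (-735 + 2) = -5 - 733 = -738)
D = 280 (D = 275 + 5 = 280)
a*D = -738*280 = -206640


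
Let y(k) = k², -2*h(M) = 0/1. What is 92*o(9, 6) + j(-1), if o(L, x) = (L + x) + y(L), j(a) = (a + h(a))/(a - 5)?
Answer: 52993/6 ≈ 8832.2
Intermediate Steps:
h(M) = 0 (h(M) = -0/1 = -0 = -½*0 = 0)
j(a) = a/(-5 + a) (j(a) = (a + 0)/(a - 5) = a/(-5 + a))
o(L, x) = L + x + L² (o(L, x) = (L + x) + L² = L + x + L²)
92*o(9, 6) + j(-1) = 92*(9 + 6 + 9²) - 1/(-5 - 1) = 92*(9 + 6 + 81) - 1/(-6) = 92*96 - 1*(-⅙) = 8832 + ⅙ = 52993/6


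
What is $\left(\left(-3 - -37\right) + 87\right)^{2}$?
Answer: $14641$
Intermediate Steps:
$\left(\left(-3 - -37\right) + 87\right)^{2} = \left(\left(-3 + 37\right) + 87\right)^{2} = \left(34 + 87\right)^{2} = 121^{2} = 14641$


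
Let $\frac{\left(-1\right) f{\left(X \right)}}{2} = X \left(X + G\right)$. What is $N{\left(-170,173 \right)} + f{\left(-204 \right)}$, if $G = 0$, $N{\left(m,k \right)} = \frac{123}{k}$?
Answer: $- \frac{14399013}{173} \approx -83231.0$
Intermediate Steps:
$f{\left(X \right)} = - 2 X^{2}$ ($f{\left(X \right)} = - 2 X \left(X + 0\right) = - 2 X X = - 2 X^{2}$)
$N{\left(-170,173 \right)} + f{\left(-204 \right)} = \frac{123}{173} - 2 \left(-204\right)^{2} = 123 \cdot \frac{1}{173} - 83232 = \frac{123}{173} - 83232 = - \frac{14399013}{173}$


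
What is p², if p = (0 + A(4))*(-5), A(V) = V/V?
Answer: 25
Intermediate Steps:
A(V) = 1
p = -5 (p = (0 + 1)*(-5) = 1*(-5) = -5)
p² = (-5)² = 25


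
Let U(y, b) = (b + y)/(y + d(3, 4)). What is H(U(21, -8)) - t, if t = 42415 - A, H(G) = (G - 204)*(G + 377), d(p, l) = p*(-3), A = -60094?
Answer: -25808891/144 ≈ -1.7923e+5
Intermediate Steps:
d(p, l) = -3*p
U(y, b) = (b + y)/(-9 + y) (U(y, b) = (b + y)/(y - 3*3) = (b + y)/(y - 9) = (b + y)/(-9 + y))
H(G) = (-204 + G)*(377 + G)
t = 102509 (t = 42415 - 1*(-60094) = 42415 + 60094 = 102509)
H(U(21, -8)) - t = (-76908 + ((-8 + 21)/(-9 + 21))**2 + 173*((-8 + 21)/(-9 + 21))) - 1*102509 = (-76908 + (13/12)**2 + 173*(13/12)) - 102509 = (-76908 + 169/144 + 2249/12) - 102509 = -11047595/144 - 102509 = -25808891/144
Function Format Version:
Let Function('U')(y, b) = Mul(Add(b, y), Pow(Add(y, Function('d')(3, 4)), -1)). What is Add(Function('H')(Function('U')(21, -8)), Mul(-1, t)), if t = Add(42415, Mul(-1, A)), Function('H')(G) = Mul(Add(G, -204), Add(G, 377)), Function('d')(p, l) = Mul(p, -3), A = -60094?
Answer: Rational(-25808891, 144) ≈ -1.7923e+5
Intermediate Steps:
Function('d')(p, l) = Mul(-3, p)
Function('U')(y, b) = Mul(Pow(Add(-9, y), -1), Add(b, y)) (Function('U')(y, b) = Mul(Add(b, y), Pow(Add(y, Mul(-3, 3)), -1)) = Mul(Add(b, y), Pow(Add(y, -9), -1)) = Mul(Add(b, y), Pow(Add(-9, y), -1)) = Mul(Pow(Add(-9, y), -1), Add(b, y)))
Function('H')(G) = Mul(Add(-204, G), Add(377, G))
t = 102509 (t = Add(42415, Mul(-1, -60094)) = Add(42415, 60094) = 102509)
Add(Function('H')(Function('U')(21, -8)), Mul(-1, t)) = Add(Add(-76908, Pow(Mul(Pow(Add(-9, 21), -1), Add(-8, 21)), 2), Mul(173, Mul(Pow(Add(-9, 21), -1), Add(-8, 21)))), Mul(-1, 102509)) = Add(Add(-76908, Pow(Mul(Pow(12, -1), 13), 2), Mul(173, Mul(Pow(12, -1), 13))), -102509) = Add(Add(-76908, Pow(Mul(Rational(1, 12), 13), 2), Mul(173, Mul(Rational(1, 12), 13))), -102509) = Add(Add(-76908, Pow(Rational(13, 12), 2), Mul(173, Rational(13, 12))), -102509) = Add(Add(-76908, Rational(169, 144), Rational(2249, 12)), -102509) = Add(Rational(-11047595, 144), -102509) = Rational(-25808891, 144)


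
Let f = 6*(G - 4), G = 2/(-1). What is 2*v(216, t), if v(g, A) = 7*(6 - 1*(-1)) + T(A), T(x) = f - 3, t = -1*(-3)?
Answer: 20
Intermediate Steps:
t = 3
G = -2 (G = 2*(-1) = -2)
f = -36 (f = 6*(-2 - 4) = 6*(-6) = -36)
T(x) = -39 (T(x) = -36 - 3 = -39)
v(g, A) = 10 (v(g, A) = 7*(6 - 1*(-1)) - 39 = 7*(6 + 1) - 39 = 7*7 - 39 = 49 - 39 = 10)
2*v(216, t) = 2*10 = 20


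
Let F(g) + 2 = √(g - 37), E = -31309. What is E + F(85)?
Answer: -31311 + 4*√3 ≈ -31304.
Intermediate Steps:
F(g) = -2 + √(-37 + g) (F(g) = -2 + √(g - 37) = -2 + √(-37 + g))
E + F(85) = -31309 + (-2 + √(-37 + 85)) = -31309 + (-2 + √48) = -31309 + (-2 + 4*√3) = -31311 + 4*√3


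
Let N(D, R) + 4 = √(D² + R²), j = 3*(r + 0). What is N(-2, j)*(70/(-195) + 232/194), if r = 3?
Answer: -12664/3783 + 3166*√85/3783 ≈ 4.3682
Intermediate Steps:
j = 9 (j = 3*(3 + 0) = 3*3 = 9)
N(D, R) = -4 + √(D² + R²)
N(-2, j)*(70/(-195) + 232/194) = (-4 + √((-2)² + 9²))*(70/(-195) + 232/194) = (-4 + √(4 + 81))*(70*(-1/195) + 232*(1/194)) = (-4 + √85)*(-14/39 + 116/97) = (-4 + √85)*(3166/3783) = -12664/3783 + 3166*√85/3783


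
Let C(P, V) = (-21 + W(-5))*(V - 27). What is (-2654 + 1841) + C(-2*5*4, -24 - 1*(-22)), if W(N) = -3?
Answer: -117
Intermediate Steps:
C(P, V) = 648 - 24*V (C(P, V) = (-21 - 3)*(V - 27) = -24*(-27 + V) = 648 - 24*V)
(-2654 + 1841) + C(-2*5*4, -24 - 1*(-22)) = (-2654 + 1841) + (648 - 24*(-24 - 1*(-22))) = -813 + (648 - 24*(-24 + 22)) = -813 + (648 - 24*(-2)) = -813 + (648 + 48) = -813 + 696 = -117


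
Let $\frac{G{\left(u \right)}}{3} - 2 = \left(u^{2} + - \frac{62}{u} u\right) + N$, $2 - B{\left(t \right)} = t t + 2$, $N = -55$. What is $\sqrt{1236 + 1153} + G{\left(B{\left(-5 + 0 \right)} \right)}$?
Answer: $1530 + \sqrt{2389} \approx 1578.9$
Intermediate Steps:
$B{\left(t \right)} = - t^{2}$ ($B{\left(t \right)} = 2 - \left(t t + 2\right) = 2 - \left(t^{2} + 2\right) = 2 - \left(2 + t^{2}\right) = - t^{2}$)
$G{\left(u \right)} = -345 + 3 u^{2}$ ($G{\left(u \right)} = 6 + 3 \left(\left(u^{2} + - \frac{62}{u} u\right) - 55\right) = 6 + 3 \left(\left(u^{2} - 62\right) - 55\right) = 6 + 3 \left(\left(-62 + u^{2}\right) - 55\right) = 6 + 3 \left(-117 + u^{2}\right) = 6 + \left(-351 + 3 u^{2}\right) = -345 + 3 u^{2}$)
$\sqrt{1236 + 1153} + G{\left(B{\left(-5 + 0 \right)} \right)} = \sqrt{1236 + 1153} - \left(345 - 3 \left(- \left(-5 + 0\right)^{2}\right)^{2}\right) = \sqrt{2389} - \left(345 - 3 \left(- \left(-5\right)^{2}\right)^{2}\right) = \sqrt{2389} - \left(345 - 3 \left(\left(-1\right) 25\right)^{2}\right) = \sqrt{2389} - \left(345 - 3 \left(-25\right)^{2}\right) = \sqrt{2389} + \left(-345 + 3 \cdot 625\right) = \sqrt{2389} + \left(-345 + 1875\right) = \sqrt{2389} + 1530 = 1530 + \sqrt{2389}$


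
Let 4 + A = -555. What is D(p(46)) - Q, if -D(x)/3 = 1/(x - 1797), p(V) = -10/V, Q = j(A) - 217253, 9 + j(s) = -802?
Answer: 9013893573/41336 ≈ 2.1806e+5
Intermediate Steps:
A = -559 (A = -4 - 555 = -559)
j(s) = -811 (j(s) = -9 - 802 = -811)
Q = -218064 (Q = -811 - 217253 = -218064)
D(x) = -3/(-1797 + x) (D(x) = -3/(x - 1797) = -3/(-1797 + x))
D(p(46)) - Q = -3/(-1797 - 10/46) - 1*(-218064) = -3/(-1797 - 10*1/46) + 218064 = -3/(-1797 - 5/23) + 218064 = -3/(-41336/23) + 218064 = -3*(-23/41336) + 218064 = 69/41336 + 218064 = 9013893573/41336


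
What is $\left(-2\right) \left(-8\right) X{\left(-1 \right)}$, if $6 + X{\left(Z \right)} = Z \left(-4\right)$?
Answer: $-32$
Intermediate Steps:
$X{\left(Z \right)} = -6 - 4 Z$ ($X{\left(Z \right)} = -6 + Z \left(-4\right) = -6 - 4 Z$)
$\left(-2\right) \left(-8\right) X{\left(-1 \right)} = \left(-2\right) \left(-8\right) \left(-6 - -4\right) = 16 \left(-6 + 4\right) = 16 \left(-2\right) = -32$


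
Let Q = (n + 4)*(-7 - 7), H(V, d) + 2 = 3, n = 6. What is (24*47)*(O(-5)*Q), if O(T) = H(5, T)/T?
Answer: 31584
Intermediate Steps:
H(V, d) = 1 (H(V, d) = -2 + 3 = 1)
Q = -140 (Q = (6 + 4)*(-7 - 7) = 10*(-14) = -140)
O(T) = 1/T
(24*47)*(O(-5)*Q) = (24*47)*(-140/(-5)) = 1128*(-⅕*(-140)) = 1128*28 = 31584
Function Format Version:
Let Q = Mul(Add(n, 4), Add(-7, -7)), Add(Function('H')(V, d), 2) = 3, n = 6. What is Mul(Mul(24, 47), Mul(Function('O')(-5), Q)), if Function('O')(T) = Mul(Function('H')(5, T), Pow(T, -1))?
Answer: 31584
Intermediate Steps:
Function('H')(V, d) = 1 (Function('H')(V, d) = Add(-2, 3) = 1)
Q = -140 (Q = Mul(Add(6, 4), Add(-7, -7)) = Mul(10, -14) = -140)
Function('O')(T) = Pow(T, -1) (Function('O')(T) = Mul(1, Pow(T, -1)) = Pow(T, -1))
Mul(Mul(24, 47), Mul(Function('O')(-5), Q)) = Mul(Mul(24, 47), Mul(Pow(-5, -1), -140)) = Mul(1128, Mul(Rational(-1, 5), -140)) = Mul(1128, 28) = 31584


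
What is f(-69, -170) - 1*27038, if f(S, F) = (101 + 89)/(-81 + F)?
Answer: -6786728/251 ≈ -27039.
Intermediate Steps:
f(S, F) = 190/(-81 + F)
f(-69, -170) - 1*27038 = 190/(-81 - 170) - 1*27038 = 190/(-251) - 27038 = 190*(-1/251) - 27038 = -190/251 - 27038 = -6786728/251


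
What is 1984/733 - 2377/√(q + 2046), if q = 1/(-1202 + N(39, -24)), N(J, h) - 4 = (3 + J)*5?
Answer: 1984/733 - 4754*√499297409/2021447 ≈ -49.844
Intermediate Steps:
N(J, h) = 19 + 5*J (N(J, h) = 4 + (3 + J)*5 = 4 + (15 + 5*J) = 19 + 5*J)
q = -1/988 (q = 1/(-1202 + (19 + 5*39)) = 1/(-1202 + (19 + 195)) = 1/(-1202 + 214) = 1/(-988) = -1/988 ≈ -0.0010121)
1984/733 - 2377/√(q + 2046) = 1984/733 - 2377/√(-1/988 + 2046) = 1984*(1/733) - 2377*2*√499297409/2021447 = 1984/733 - 2377*2*√499297409/2021447 = 1984/733 - 4754*√499297409/2021447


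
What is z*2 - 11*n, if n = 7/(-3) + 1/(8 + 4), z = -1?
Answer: 91/4 ≈ 22.750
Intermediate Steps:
n = -9/4 (n = 7*(-⅓) + 1/12 = -7/3 + 1/12 = -9/4 ≈ -2.2500)
z*2 - 11*n = -1*2 - 11*(-9/4) = -2 + 99/4 = 91/4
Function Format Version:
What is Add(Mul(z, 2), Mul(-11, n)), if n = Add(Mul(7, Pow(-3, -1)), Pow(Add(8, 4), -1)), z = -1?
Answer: Rational(91, 4) ≈ 22.750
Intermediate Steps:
n = Rational(-9, 4) (n = Add(Mul(7, Rational(-1, 3)), Pow(12, -1)) = Add(Rational(-7, 3), Rational(1, 12)) = Rational(-9, 4) ≈ -2.2500)
Add(Mul(z, 2), Mul(-11, n)) = Add(Mul(-1, 2), Mul(-11, Rational(-9, 4))) = Add(-2, Rational(99, 4)) = Rational(91, 4)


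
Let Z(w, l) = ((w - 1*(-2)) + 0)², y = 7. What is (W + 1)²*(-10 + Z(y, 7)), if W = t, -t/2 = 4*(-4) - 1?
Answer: 86975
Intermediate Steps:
t = 34 (t = -2*(4*(-4) - 1) = -2*(-16 - 1) = -2*(-17) = 34)
W = 34
Z(w, l) = (2 + w)² (Z(w, l) = ((w + 2) + 0)² = ((2 + w) + 0)² = (2 + w)²)
(W + 1)²*(-10 + Z(y, 7)) = (34 + 1)²*(-10 + (2 + 7)²) = 35²*(-10 + 9²) = 1225*(-10 + 81) = 1225*71 = 86975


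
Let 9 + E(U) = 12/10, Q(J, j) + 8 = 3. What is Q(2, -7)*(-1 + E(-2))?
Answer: 44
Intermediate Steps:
Q(J, j) = -5 (Q(J, j) = -8 + 3 = -5)
E(U) = -39/5 (E(U) = -9 + 12/10 = -9 + 12*(⅒) = -9 + 6/5 = -39/5)
Q(2, -7)*(-1 + E(-2)) = -5*(-1 - 39/5) = -5*(-44/5) = 44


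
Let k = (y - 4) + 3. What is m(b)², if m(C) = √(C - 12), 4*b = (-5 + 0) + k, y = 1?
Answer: -53/4 ≈ -13.250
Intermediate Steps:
k = 0 (k = (1 - 4) + 3 = -3 + 3 = 0)
b = -5/4 (b = ((-5 + 0) + 0)/4 = (-5 + 0)/4 = (¼)*(-5) = -5/4 ≈ -1.2500)
m(C) = √(-12 + C)
m(b)² = (√(-12 - 5/4))² = (√(-53/4))² = (I*√53/2)² = -53/4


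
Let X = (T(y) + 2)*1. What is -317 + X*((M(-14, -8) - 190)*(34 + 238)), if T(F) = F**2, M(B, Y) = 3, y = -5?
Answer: -1373645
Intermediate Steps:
X = 27 (X = ((-5)**2 + 2)*1 = (25 + 2)*1 = 27*1 = 27)
-317 + X*((M(-14, -8) - 190)*(34 + 238)) = -317 + 27*((3 - 190)*(34 + 238)) = -317 + 27*(-187*272) = -317 + 27*(-50864) = -317 - 1373328 = -1373645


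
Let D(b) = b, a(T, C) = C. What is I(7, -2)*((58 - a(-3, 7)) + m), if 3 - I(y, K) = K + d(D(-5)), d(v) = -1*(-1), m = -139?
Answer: -352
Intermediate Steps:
d(v) = 1
I(y, K) = 2 - K (I(y, K) = 3 - (K + 1) = 3 - (1 + K) = 3 + (-1 - K) = 2 - K)
I(7, -2)*((58 - a(-3, 7)) + m) = (2 - 1*(-2))*((58 - 1*7) - 139) = (2 + 2)*((58 - 7) - 139) = 4*(51 - 139) = 4*(-88) = -352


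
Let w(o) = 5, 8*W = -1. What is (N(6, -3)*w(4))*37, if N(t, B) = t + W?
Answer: 8695/8 ≈ 1086.9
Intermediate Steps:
W = -⅛ (W = (⅛)*(-1) = -⅛ ≈ -0.12500)
N(t, B) = -⅛ + t (N(t, B) = t - ⅛ = -⅛ + t)
(N(6, -3)*w(4))*37 = ((-⅛ + 6)*5)*37 = ((47/8)*5)*37 = (235/8)*37 = 8695/8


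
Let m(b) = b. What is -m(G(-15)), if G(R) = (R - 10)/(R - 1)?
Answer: -25/16 ≈ -1.5625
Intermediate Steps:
G(R) = (-10 + R)/(-1 + R)
-m(G(-15)) = -(-10 - 15)/(-1 - 15) = -(-25)/(-16) = -(-1)*(-25)/16 = -1*25/16 = -25/16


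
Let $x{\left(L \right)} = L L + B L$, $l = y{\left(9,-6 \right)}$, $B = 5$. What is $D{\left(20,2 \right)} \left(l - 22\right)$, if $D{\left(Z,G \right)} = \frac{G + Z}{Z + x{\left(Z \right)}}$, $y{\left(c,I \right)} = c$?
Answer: $- \frac{11}{20} \approx -0.55$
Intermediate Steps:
$l = 9$
$x{\left(L \right)} = L^{2} + 5 L$ ($x{\left(L \right)} = L L + 5 L = L^{2} + 5 L$)
$D{\left(Z,G \right)} = \frac{G + Z}{Z + Z \left(5 + Z\right)}$
$D{\left(20,2 \right)} \left(l - 22\right) = \frac{2 + 20}{20 \left(6 + 20\right)} \left(9 - 22\right) = \frac{1}{20} \cdot \frac{1}{26} \cdot 22 \left(-13\right) = \frac{11}{260} \left(-13\right) = - \frac{11}{20}$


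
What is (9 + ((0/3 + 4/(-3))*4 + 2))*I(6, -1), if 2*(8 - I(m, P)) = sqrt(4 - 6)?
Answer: 136/3 - 17*I*sqrt(2)/6 ≈ 45.333 - 4.0069*I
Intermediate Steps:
I(m, P) = 8 - I*sqrt(2)/2 (I(m, P) = 8 - sqrt(4 - 6)/2 = 8 - I*sqrt(2)/2)
(9 + ((0/3 + 4/(-3))*4 + 2))*I(6, -1) = (9 + ((0/3 + 4/(-3))*4 + 2))*(8 - I*sqrt(2)/2) = (9 + ((0*(1/3) + 4*(-1/3))*4 + 2))*(8 - I*sqrt(2)/2) = (9 + ((0 - 4/3)*4 + 2))*(8 - I*sqrt(2)/2) = (9 + (-4/3*4 + 2))*(8 - I*sqrt(2)/2) = (9 + (-16/3 + 2))*(8 - I*sqrt(2)/2) = (9 - 10/3)*(8 - I*sqrt(2)/2) = 17*(8 - I*sqrt(2)/2)/3 = 136/3 - 17*I*sqrt(2)/6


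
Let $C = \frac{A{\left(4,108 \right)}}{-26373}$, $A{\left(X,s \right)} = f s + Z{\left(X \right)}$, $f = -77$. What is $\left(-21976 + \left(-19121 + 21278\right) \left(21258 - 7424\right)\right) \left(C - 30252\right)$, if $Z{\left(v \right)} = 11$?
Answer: $- \frac{23789595772785742}{26373} \approx -9.0204 \cdot 10^{11}$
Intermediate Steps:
$A{\left(X,s \right)} = 11 - 77 s$ ($A{\left(X,s \right)} = - 77 s + 11 = 11 - 77 s$)
$C = \frac{8305}{26373}$ ($C = \frac{11 - 8316}{-26373} = \left(11 - 8316\right) \left(- \frac{1}{26373}\right) = \left(-8305\right) \left(- \frac{1}{26373}\right) = \frac{8305}{26373} \approx 0.31491$)
$\left(-21976 + \left(-19121 + 21278\right) \left(21258 - 7424\right)\right) \left(C - 30252\right) = \left(-21976 + \left(-19121 + 21278\right) \left(21258 - 7424\right)\right) \left(\frac{8305}{26373} - 30252\right) = \left(-21976 + 2157 \cdot 13834\right) \left(- \frac{797827691}{26373}\right) = \left(-21976 + 29839938\right) \left(- \frac{797827691}{26373}\right) = 29817962 \left(- \frac{797827691}{26373}\right) = - \frac{23789595772785742}{26373}$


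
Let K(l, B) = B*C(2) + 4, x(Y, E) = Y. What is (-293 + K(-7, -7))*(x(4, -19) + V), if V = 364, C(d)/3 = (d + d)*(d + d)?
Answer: -230000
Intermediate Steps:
C(d) = 12*d**2 (C(d) = 3*((d + d)*(d + d)) = 3*((2*d)*(2*d)) = 3*(4*d**2) = 12*d**2)
K(l, B) = 4 + 48*B (K(l, B) = B*(12*2**2) + 4 = B*(12*4) + 4 = B*48 + 4 = 48*B + 4 = 4 + 48*B)
(-293 + K(-7, -7))*(x(4, -19) + V) = (-293 + (4 + 48*(-7)))*(4 + 364) = (-293 + (4 - 336))*368 = (-293 - 332)*368 = -625*368 = -230000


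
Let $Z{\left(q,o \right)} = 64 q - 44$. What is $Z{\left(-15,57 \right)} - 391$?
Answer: $-1395$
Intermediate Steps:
$Z{\left(q,o \right)} = -44 + 64 q$
$Z{\left(-15,57 \right)} - 391 = \left(-44 + 64 \left(-15\right)\right) - 391 = \left(-44 - 960\right) + \left(-1611 + 1220\right) = -1004 - 391 = -1395$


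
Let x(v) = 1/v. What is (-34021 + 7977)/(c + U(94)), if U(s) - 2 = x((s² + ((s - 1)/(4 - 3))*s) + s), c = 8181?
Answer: -460249568/144609977 ≈ -3.1827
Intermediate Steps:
U(s) = 2 + 1/(s + s² + s*(-1 + s)) (U(s) = 2 + 1/((s² + ((s - 1)/(4 - 3))*s) + s) = 2 + 1/((s² + ((-1 + s)/1)*s) + s) = 2 + 1/((s² + ((-1 + s)*1)*s) + s) = 2 + 1/((s² + (-1 + s)*s) + s) = 2 + 1/((s² + s*(-1 + s)) + s) = 2 + 1/(s + s² + s*(-1 + s)))
(-34021 + 7977)/(c + U(94)) = (-34021 + 7977)/(8181 + (2 + (½)/94²)) = -26044/(8181 + (2 + (½)*(1/8836))) = -26044/(8181 + (2 + 1/17672)) = -26044/(8181 + 35345/17672) = -26044/144609977/17672 = -26044*17672/144609977 = -460249568/144609977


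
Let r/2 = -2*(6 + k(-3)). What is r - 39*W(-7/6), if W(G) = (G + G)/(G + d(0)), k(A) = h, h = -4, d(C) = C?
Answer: -86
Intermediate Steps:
k(A) = -4
W(G) = 2 (W(G) = (G + G)/(G + 0) = (2*G)/G = 2)
r = -8 (r = 2*(-2*(6 - 4)) = 2*(-2*2) = 2*(-4) = -8)
r - 39*W(-7/6) = -8 - 39*2 = -8 - 78 = -86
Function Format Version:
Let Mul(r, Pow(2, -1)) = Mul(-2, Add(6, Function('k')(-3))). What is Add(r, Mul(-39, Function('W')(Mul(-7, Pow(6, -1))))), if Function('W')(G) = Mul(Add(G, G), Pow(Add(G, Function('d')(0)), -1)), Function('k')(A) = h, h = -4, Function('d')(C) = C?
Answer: -86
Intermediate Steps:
Function('k')(A) = -4
Function('W')(G) = 2 (Function('W')(G) = Mul(Add(G, G), Pow(Add(G, 0), -1)) = Mul(Mul(2, G), Pow(G, -1)) = 2)
r = -8 (r = Mul(2, Mul(-2, Add(6, -4))) = Mul(2, Mul(-2, 2)) = Mul(2, -4) = -8)
Add(r, Mul(-39, Function('W')(Mul(-7, Pow(6, -1))))) = Add(-8, Mul(-39, 2)) = Add(-8, -78) = -86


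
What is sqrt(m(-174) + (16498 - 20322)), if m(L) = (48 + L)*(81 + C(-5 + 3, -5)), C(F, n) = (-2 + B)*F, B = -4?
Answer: I*sqrt(15542) ≈ 124.67*I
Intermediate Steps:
C(F, n) = -6*F (C(F, n) = (-2 - 4)*F = -6*F)
m(L) = 4464 + 93*L (m(L) = (48 + L)*(81 - 6*(-5 + 3)) = (48 + L)*(81 - 6*(-2)) = (48 + L)*(81 + 12) = (48 + L)*93 = 4464 + 93*L)
sqrt(m(-174) + (16498 - 20322)) = sqrt((4464 + 93*(-174)) + (16498 - 20322)) = sqrt((4464 - 16182) - 3824) = sqrt(-11718 - 3824) = sqrt(-15542) = I*sqrt(15542)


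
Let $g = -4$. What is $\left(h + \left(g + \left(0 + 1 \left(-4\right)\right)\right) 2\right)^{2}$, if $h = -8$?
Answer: $576$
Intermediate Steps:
$\left(h + \left(g + \left(0 + 1 \left(-4\right)\right)\right) 2\right)^{2} = \left(-8 + \left(-4 + \left(0 + 1 \left(-4\right)\right)\right) 2\right)^{2} = \left(-8 + \left(-4 + \left(0 - 4\right)\right) 2\right)^{2} = \left(-8 + \left(-4 - 4\right) 2\right)^{2} = \left(-8 - 16\right)^{2} = \left(-24\right)^{2} = 576$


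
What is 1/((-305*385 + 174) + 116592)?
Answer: -1/659 ≈ -0.0015175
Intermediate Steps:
1/((-305*385 + 174) + 116592) = 1/((-117425 + 174) + 116592) = 1/(-117251 + 116592) = 1/(-659) = -1/659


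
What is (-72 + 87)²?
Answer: 225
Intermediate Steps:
(-72 + 87)² = 15² = 225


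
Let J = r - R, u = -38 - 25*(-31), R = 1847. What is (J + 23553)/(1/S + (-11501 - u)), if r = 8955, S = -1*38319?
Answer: -1174898859/468947923 ≈ -2.5054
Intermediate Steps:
u = 737 (u = -38 + 775 = 737)
S = -38319
J = 7108 (J = 8955 - 1*1847 = 8955 - 1847 = 7108)
(J + 23553)/(1/S + (-11501 - u)) = (7108 + 23553)/(1/(-38319) + (-11501 - 1*737)) = 30661/(-1/38319 + (-11501 - 737)) = 30661/(-1/38319 - 12238) = 30661/(-468947923/38319) = 30661*(-38319/468947923) = -1174898859/468947923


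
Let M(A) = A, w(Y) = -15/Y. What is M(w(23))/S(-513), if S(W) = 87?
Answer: -5/667 ≈ -0.0074963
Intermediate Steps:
M(w(23))/S(-513) = -15/23/87 = -15*1/23*(1/87) = -15/23*1/87 = -5/667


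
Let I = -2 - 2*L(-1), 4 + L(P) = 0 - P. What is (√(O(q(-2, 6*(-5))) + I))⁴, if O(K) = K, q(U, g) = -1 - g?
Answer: 1089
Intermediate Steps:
L(P) = -4 - P (L(P) = -4 + (0 - P) = -4 - P)
I = 4 (I = -2 - 2*(-4 - 1*(-1)) = -2 - 2*(-4 + 1) = -2 - 2*(-3) = -2 + 6 = 4)
(√(O(q(-2, 6*(-5))) + I))⁴ = (√((-1 - 6*(-5)) + 4))⁴ = (√((-1 - 1*(-30)) + 4))⁴ = (√((-1 + 30) + 4))⁴ = (√(29 + 4))⁴ = (√33)⁴ = 1089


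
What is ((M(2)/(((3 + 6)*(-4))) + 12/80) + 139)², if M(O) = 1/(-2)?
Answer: 2509909801/129600 ≈ 19367.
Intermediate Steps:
M(O) = -½
((M(2)/(((3 + 6)*(-4))) + 12/80) + 139)² = ((-(-1/(4*(3 + 6)))/2 + 12/80) + 139)² = ((-1/(2*(9*(-4))) + 12*(1/80)) + 139)² = ((-½/(-36) + 3/20) + 139)² = ((-½*(-1/36) + 3/20) + 139)² = ((1/72 + 3/20) + 139)² = (59/360 + 139)² = (50099/360)² = 2509909801/129600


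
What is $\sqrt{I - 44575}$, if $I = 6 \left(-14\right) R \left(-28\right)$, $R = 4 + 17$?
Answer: $\sqrt{4817} \approx 69.405$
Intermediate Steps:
$R = 21$
$I = 49392$ ($I = 6 \left(-14\right) 21 \left(-28\right) = \left(-84\right) 21 \left(-28\right) = \left(-1764\right) \left(-28\right) = 49392$)
$\sqrt{I - 44575} = \sqrt{49392 - 44575} = \sqrt{4817}$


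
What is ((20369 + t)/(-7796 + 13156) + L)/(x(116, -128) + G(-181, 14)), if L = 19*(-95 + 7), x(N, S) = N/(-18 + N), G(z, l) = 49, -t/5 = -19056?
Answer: -433467279/13180240 ≈ -32.888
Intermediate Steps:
t = 95280 (t = -5*(-19056) = 95280)
L = -1672 (L = 19*(-88) = -1672)
((20369 + t)/(-7796 + 13156) + L)/(x(116, -128) + G(-181, 14)) = ((20369 + 95280)/(-7796 + 13156) - 1672)/(116/(-18 + 116) + 49) = (115649/5360 - 1672)/(116/98 + 49) = (115649*(1/5360) - 1672)/(116*(1/98) + 49) = (115649/5360 - 1672)/(58/49 + 49) = -8846271/(5360*2459/49) = -8846271/5360*49/2459 = -433467279/13180240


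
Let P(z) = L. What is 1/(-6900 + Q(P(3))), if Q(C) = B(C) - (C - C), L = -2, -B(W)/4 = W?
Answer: -1/6892 ≈ -0.00014510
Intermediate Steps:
B(W) = -4*W
P(z) = -2
Q(C) = -4*C (Q(C) = -4*C - (C - C) = -4*C - 1*0 = -4*C + 0 = -4*C)
1/(-6900 + Q(P(3))) = 1/(-6900 - 4*(-2)) = 1/(-6900 + 8) = 1/(-6892) = -1/6892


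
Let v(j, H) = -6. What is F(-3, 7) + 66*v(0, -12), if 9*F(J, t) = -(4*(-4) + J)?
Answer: -3545/9 ≈ -393.89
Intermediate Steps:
F(J, t) = 16/9 - J/9 (F(J, t) = (-(4*(-4) + J))/9 = (-(-16 + J))/9 = (16 - J)/9 = 16/9 - J/9)
F(-3, 7) + 66*v(0, -12) = (16/9 - ⅑*(-3)) + 66*(-6) = (16/9 + ⅓) - 396 = 19/9 - 396 = -3545/9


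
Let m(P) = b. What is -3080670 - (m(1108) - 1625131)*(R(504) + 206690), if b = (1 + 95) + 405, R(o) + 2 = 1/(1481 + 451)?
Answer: 46338805494305/138 ≈ 3.3579e+11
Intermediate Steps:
R(o) = -3863/1932 (R(o) = -2 + 1/(1481 + 451) = -2 + 1/1932 = -3863/1932)
b = 501 (b = 96 + 405 = 501)
m(P) = 501
-3080670 - (m(1108) - 1625131)*(R(504) + 206690) = -3080670 - (501 - 1625131)*(-3863/1932 + 206690) = -3080670 - (-1624630)*399321217/1932 = -3080670 - 1*(-46339230626765/138) = -3080670 + 46339230626765/138 = 46338805494305/138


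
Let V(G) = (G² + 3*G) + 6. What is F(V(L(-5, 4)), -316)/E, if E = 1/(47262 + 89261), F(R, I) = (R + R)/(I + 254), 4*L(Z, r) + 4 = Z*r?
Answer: -3276552/31 ≈ -1.0570e+5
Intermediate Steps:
L(Z, r) = -1 + Z*r/4 (L(Z, r) = -1 + (Z*r)/4 = -1 + Z*r/4)
V(G) = 6 + G² + 3*G
F(R, I) = 2*R/(254 + I) (F(R, I) = (2*R)/(254 + I) = 2*R/(254 + I))
E = 1/136523 ≈ 7.3248e-6
F(V(L(-5, 4)), -316)/E = (2*(6 + (-1 + (¼)*(-5)*4)² + 3*(-1 + (¼)*(-5)*4))/(254 - 316))/(1/136523) = (2*(6 + (-1 - 5)² + 3*(-1 - 5))/(-62))*136523 = (2*(6 + (-6)² + 3*(-6))*(-1/62))*136523 = (2*(6 + 36 - 18)*(-1/62))*136523 = (2*24*(-1/62))*136523 = -24/31*136523 = -3276552/31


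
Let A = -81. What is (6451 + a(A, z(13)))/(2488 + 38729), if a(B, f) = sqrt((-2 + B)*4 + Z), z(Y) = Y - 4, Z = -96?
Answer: 6451/41217 + 2*I*sqrt(107)/41217 ≈ 0.15651 + 0.00050193*I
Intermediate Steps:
z(Y) = -4 + Y
a(B, f) = sqrt(-104 + 4*B) (a(B, f) = sqrt((-2 + B)*4 - 96) = sqrt((-8 + 4*B) - 96) = sqrt(-104 + 4*B))
(6451 + a(A, z(13)))/(2488 + 38729) = (6451 + 2*sqrt(-26 - 81))/(2488 + 38729) = (6451 + 2*sqrt(-107))/41217 = (6451 + 2*(I*sqrt(107)))*(1/41217) = (6451 + 2*I*sqrt(107))*(1/41217) = 6451/41217 + 2*I*sqrt(107)/41217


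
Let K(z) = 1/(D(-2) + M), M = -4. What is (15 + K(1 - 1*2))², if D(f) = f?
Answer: 7921/36 ≈ 220.03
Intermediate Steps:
K(z) = -⅙ (K(z) = 1/(-2 - 4) = 1/(-6) = -⅙)
(15 + K(1 - 1*2))² = (15 - ⅙)² = (89/6)² = 7921/36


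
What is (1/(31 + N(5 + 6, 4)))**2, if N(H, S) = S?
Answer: 1/1225 ≈ 0.00081633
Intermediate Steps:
(1/(31 + N(5 + 6, 4)))**2 = (1/(31 + 4))**2 = (1/35)**2 = 1/1225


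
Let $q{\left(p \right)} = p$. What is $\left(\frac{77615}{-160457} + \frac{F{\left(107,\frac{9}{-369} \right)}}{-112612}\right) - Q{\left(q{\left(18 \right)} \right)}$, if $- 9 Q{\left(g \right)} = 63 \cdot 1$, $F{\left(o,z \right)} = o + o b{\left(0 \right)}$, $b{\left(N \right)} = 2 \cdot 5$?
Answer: $\frac{117556447519}{18069383684} \approx 6.5058$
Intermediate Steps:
$b{\left(N \right)} = 10$
$F{\left(o,z \right)} = 11 o$ ($F{\left(o,z \right)} = o + o 10 = o + 10 o = 11 o$)
$Q{\left(g \right)} = -7$ ($Q{\left(g \right)} = - \frac{63 \cdot 1}{9} = \left(- \frac{1}{9}\right) 63 = -7$)
$\left(\frac{77615}{-160457} + \frac{F{\left(107,\frac{9}{-369} \right)}}{-112612}\right) - Q{\left(q{\left(18 \right)} \right)} = \left(\frac{77615}{-160457} + \frac{11 \cdot 107}{-112612}\right) - -7 = \left(77615 \left(- \frac{1}{160457}\right) + 1177 \left(- \frac{1}{112612}\right)\right) + 7 = \left(- \frac{77615}{160457} - \frac{1177}{112612}\right) + 7 = - \frac{8929238269}{18069383684} + 7 = \frac{117556447519}{18069383684}$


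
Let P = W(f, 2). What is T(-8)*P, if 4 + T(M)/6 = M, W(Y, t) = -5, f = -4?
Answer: 360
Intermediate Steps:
P = -5
T(M) = -24 + 6*M
T(-8)*P = (-24 + 6*(-8))*(-5) = (-24 - 48)*(-5) = -72*(-5) = 360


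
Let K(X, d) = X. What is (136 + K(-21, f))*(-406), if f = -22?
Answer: -46690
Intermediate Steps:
(136 + K(-21, f))*(-406) = (136 - 21)*(-406) = 115*(-406) = -46690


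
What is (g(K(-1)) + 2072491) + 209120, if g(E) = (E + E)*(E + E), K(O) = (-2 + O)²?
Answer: 2281935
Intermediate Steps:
g(E) = 4*E² (g(E) = (2*E)*(2*E) = 4*E²)
(g(K(-1)) + 2072491) + 209120 = (4*((-2 - 1)²)² + 2072491) + 209120 = (4*((-3)²)² + 2072491) + 209120 = (4*9² + 2072491) + 209120 = (4*81 + 2072491) + 209120 = (324 + 2072491) + 209120 = 2072815 + 209120 = 2281935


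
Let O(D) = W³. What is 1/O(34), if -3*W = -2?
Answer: 27/8 ≈ 3.3750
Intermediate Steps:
W = ⅔ (W = -⅓*(-2) = ⅔ ≈ 0.66667)
O(D) = 8/27 (O(D) = (⅔)³ = 8/27)
1/O(34) = 1/(8/27) = 27/8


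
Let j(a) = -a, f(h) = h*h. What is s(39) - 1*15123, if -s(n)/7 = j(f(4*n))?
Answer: 155229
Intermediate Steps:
f(h) = h**2
s(n) = 112*n**2 (s(n) = -(-7)*(4*n)**2 = -(-7)*16*n**2 = -(-112)*n**2 = 112*n**2)
s(39) - 1*15123 = 112*39**2 - 1*15123 = 112*1521 - 15123 = 170352 - 15123 = 155229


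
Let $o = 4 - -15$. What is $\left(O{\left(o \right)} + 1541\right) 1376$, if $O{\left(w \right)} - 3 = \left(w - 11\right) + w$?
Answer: $2161696$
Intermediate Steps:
$o = 19$ ($o = 4 + 15 = 19$)
$O{\left(w \right)} = -8 + 2 w$ ($O{\left(w \right)} = 3 + \left(\left(w - 11\right) + w\right) = 3 + \left(\left(-11 + w\right) + w\right) = 3 + \left(-11 + 2 w\right) = -8 + 2 w$)
$\left(O{\left(o \right)} + 1541\right) 1376 = \left(\left(-8 + 2 \cdot 19\right) + 1541\right) 1376 = \left(\left(-8 + 38\right) + 1541\right) 1376 = \left(30 + 1541\right) 1376 = 1571 \cdot 1376 = 2161696$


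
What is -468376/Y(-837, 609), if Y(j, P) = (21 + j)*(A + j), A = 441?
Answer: -58547/40392 ≈ -1.4495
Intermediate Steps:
Y(j, P) = (21 + j)*(441 + j)
-468376/Y(-837, 609) = -468376/(9261 + (-837)² + 462*(-837)) = -468376/(9261 + 700569 - 386694) = -468376/323136 = -468376*1/323136 = -58547/40392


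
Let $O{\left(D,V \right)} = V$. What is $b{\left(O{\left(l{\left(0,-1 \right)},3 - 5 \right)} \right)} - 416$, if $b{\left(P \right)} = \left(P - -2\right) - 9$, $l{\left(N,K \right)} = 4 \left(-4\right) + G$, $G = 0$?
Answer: $-425$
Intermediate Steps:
$l{\left(N,K \right)} = -16$ ($l{\left(N,K \right)} = 4 \left(-4\right) + 0 = -16 + 0 = -16$)
$b{\left(P \right)} = -7 + P$ ($b{\left(P \right)} = \left(P + 2\right) - 9 = \left(2 + P\right) - 9 = -7 + P$)
$b{\left(O{\left(l{\left(0,-1 \right)},3 - 5 \right)} \right)} - 416 = \left(-7 + \left(3 - 5\right)\right) - 416 = \left(-7 - 2\right) - 416 = -9 - 416 = -425$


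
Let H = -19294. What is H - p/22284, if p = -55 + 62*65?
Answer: -143317157/7428 ≈ -19294.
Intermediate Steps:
p = 3975 (p = -55 + 4030 = 3975)
H - p/22284 = -19294 - 3975/22284 = -19294 - 1*1325/7428 = -19294 - 1325/7428 = -143317157/7428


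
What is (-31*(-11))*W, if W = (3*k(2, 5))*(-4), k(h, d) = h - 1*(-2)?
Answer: -16368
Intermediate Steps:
k(h, d) = 2 + h (k(h, d) = h + 2 = 2 + h)
W = -48 (W = (3*(2 + 2))*(-4) = (3*4)*(-4) = 12*(-4) = -48)
(-31*(-11))*W = -31*(-11)*(-48) = 341*(-48) = -16368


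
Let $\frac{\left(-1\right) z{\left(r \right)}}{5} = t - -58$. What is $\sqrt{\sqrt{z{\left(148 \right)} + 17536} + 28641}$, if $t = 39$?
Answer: $\sqrt{28641 + 17 \sqrt{59}} \approx 169.62$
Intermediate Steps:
$z{\left(r \right)} = -485$ ($z{\left(r \right)} = - 5 \left(39 - -58\right) = - 5 \left(39 + 58\right) = \left(-5\right) 97 = -485$)
$\sqrt{\sqrt{z{\left(148 \right)} + 17536} + 28641} = \sqrt{\sqrt{-485 + 17536} + 28641} = \sqrt{\sqrt{17051} + 28641} = \sqrt{17 \sqrt{59} + 28641} = \sqrt{28641 + 17 \sqrt{59}}$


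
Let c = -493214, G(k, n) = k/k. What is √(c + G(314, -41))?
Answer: I*√493213 ≈ 702.29*I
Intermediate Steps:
G(k, n) = 1
√(c + G(314, -41)) = √(-493214 + 1) = √(-493213) = I*√493213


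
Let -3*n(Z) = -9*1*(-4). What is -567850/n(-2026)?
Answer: 283925/6 ≈ 47321.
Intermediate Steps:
n(Z) = -12 (n(Z) = -(-9*1)*(-4)/3 = -(-3)*(-4) = -⅓*36 = -12)
-567850/n(-2026) = -567850/(-12) = -567850*(-1/12) = 283925/6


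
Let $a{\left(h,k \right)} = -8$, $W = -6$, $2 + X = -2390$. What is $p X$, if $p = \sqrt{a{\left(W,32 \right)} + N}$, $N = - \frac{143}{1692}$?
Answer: $- \frac{1196 i \sqrt{642913}}{141} \approx - 6801.2 i$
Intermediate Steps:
$X = -2392$ ($X = -2 - 2390 = -2392$)
$N = - \frac{143}{1692}$ ($N = \left(-143\right) \frac{1}{1692} = - \frac{143}{1692} \approx -0.084515$)
$p = \frac{i \sqrt{642913}}{282}$ ($p = \sqrt{-8 - \frac{143}{1692}} = \sqrt{- \frac{13679}{1692}} = \frac{i \sqrt{642913}}{282} \approx 2.8433 i$)
$p X = \frac{i \sqrt{642913}}{282} \left(-2392\right) = - \frac{1196 i \sqrt{642913}}{141}$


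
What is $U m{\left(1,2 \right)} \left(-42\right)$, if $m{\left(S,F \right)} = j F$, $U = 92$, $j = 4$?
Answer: $-30912$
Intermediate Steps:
$m{\left(S,F \right)} = 4 F$
$U m{\left(1,2 \right)} \left(-42\right) = 92 \cdot 4 \cdot 2 \left(-42\right) = 92 \cdot 8 \left(-42\right) = 736 \left(-42\right) = -30912$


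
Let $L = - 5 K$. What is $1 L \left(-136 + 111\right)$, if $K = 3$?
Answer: $375$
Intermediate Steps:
$L = -15$ ($L = \left(-5\right) 3 = -15$)
$1 L \left(-136 + 111\right) = 1 \left(-15\right) \left(-136 + 111\right) = \left(-15\right) \left(-25\right) = 375$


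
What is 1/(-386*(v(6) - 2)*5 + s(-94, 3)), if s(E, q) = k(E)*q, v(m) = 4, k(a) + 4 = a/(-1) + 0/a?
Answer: -1/3590 ≈ -0.00027855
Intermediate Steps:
k(a) = -4 - a (k(a) = -4 + (a/(-1) + 0/a) = -4 + (a*(-1) + 0) = -4 + (-a + 0) = -4 - a)
s(E, q) = q*(-4 - E) (s(E, q) = (-4 - E)*q = q*(-4 - E))
1/(-386*(v(6) - 2)*5 + s(-94, 3)) = 1/(-386*(4 - 2)*5 - 1*3*(4 - 94)) = 1/(-772*5 - 1*3*(-90)) = 1/(-386*10 + 270) = 1/(-3860 + 270) = 1/(-3590) = -1/3590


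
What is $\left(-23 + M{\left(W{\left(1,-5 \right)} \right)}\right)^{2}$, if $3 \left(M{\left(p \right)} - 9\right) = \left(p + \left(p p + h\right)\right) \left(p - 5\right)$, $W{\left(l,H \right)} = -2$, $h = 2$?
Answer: $\frac{4900}{9} \approx 544.44$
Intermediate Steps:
$M{\left(p \right)} = 9 + \frac{\left(-5 + p\right) \left(2 + p + p^{2}\right)}{3}$ ($M{\left(p \right)} = 9 + \frac{\left(p + \left(p p + 2\right)\right) \left(p - 5\right)}{3} = 9 + \frac{\left(p + \left(p^{2} + 2\right)\right) \left(-5 + p\right)}{3} = 9 + \frac{\left(p + \left(2 + p^{2}\right)\right) \left(-5 + p\right)}{3} = 9 + \frac{\left(2 + p + p^{2}\right) \left(-5 + p\right)}{3} = 9 + \frac{\left(-5 + p\right) \left(2 + p + p^{2}\right)}{3}$)
$\left(-23 + M{\left(W{\left(1,-5 \right)} \right)}\right)^{2} = \left(-23 + \left(\frac{17}{3} - -2 - \frac{4 \left(-2\right)^{2}}{3} + \frac{\left(-2\right)^{3}}{3}\right)\right)^{2} = \left(-23 + \left(\frac{17}{3} + 2 - \frac{16}{3} + \frac{1}{3} \left(-8\right)\right)\right)^{2} = \left(-23 + \left(\frac{17}{3} + 2 - \frac{16}{3} - \frac{8}{3}\right)\right)^{2} = \left(-23 - \frac{1}{3}\right)^{2} = \left(- \frac{70}{3}\right)^{2} = \frac{4900}{9}$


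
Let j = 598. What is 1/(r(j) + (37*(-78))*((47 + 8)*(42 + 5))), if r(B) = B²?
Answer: -1/7102706 ≈ -1.4079e-7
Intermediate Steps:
1/(r(j) + (37*(-78))*((47 + 8)*(42 + 5))) = 1/(598² + (37*(-78))*((47 + 8)*(42 + 5))) = 1/(357604 - 158730*47) = 1/(357604 - 2886*2585) = 1/(357604 - 7460310) = 1/(-7102706) = -1/7102706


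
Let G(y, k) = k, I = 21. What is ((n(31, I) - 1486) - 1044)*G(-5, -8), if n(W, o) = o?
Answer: 20072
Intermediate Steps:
((n(31, I) - 1486) - 1044)*G(-5, -8) = ((21 - 1486) - 1044)*(-8) = (-1465 - 1044)*(-8) = -2509*(-8) = 20072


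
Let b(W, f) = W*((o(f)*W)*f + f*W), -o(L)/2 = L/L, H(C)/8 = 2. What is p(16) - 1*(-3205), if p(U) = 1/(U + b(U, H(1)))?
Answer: 13076399/4080 ≈ 3205.0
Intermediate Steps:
H(C) = 16 (H(C) = 8*2 = 16)
o(L) = -2 (o(L) = -2*L/L = -2*1 = -2)
b(W, f) = -f*W**2 (b(W, f) = W*((-2*W)*f + f*W) = W*(-2*W*f + W*f) = W*(-W*f) = -f*W**2)
p(U) = 1/(U - 16*U**2) (p(U) = 1/(U - 1*16*U**2) = 1/(U - 16*U**2))
p(16) - 1*(-3205) = 1/(16*(1 - 16*16)) - 1*(-3205) = 1/(16*(1 - 256)) + 3205 = (1/16)/(-255) + 3205 = (1/16)*(-1/255) + 3205 = -1/4080 + 3205 = 13076399/4080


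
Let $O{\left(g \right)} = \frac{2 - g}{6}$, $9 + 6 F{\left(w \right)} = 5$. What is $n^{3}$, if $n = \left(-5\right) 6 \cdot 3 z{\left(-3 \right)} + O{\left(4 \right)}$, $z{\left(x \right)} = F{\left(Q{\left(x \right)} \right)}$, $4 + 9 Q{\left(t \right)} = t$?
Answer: $\frac{5735339}{27} \approx 2.1242 \cdot 10^{5}$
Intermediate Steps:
$Q{\left(t \right)} = - \frac{4}{9} + \frac{t}{9}$
$F{\left(w \right)} = - \frac{2}{3}$ ($F{\left(w \right)} = - \frac{3}{2} + \frac{1}{6} \cdot 5 = - \frac{3}{2} + \frac{5}{6} = - \frac{2}{3}$)
$z{\left(x \right)} = - \frac{2}{3}$
$O{\left(g \right)} = \frac{1}{3} - \frac{g}{6}$ ($O{\left(g \right)} = \left(2 - g\right) \frac{1}{6} = \frac{1}{3} - \frac{g}{6}$)
$n = \frac{179}{3}$ ($n = \left(-5\right) 6 \cdot 3 \left(- \frac{2}{3}\right) + \left(\frac{1}{3} - \frac{2}{3}\right) = \left(-30\right) 3 \left(- \frac{2}{3}\right) + \left(\frac{1}{3} - \frac{2}{3}\right) = \left(-90\right) \left(- \frac{2}{3}\right) - \frac{1}{3} = 60 - \frac{1}{3} = \frac{179}{3} \approx 59.667$)
$n^{3} = \left(\frac{179}{3}\right)^{3} = \frac{5735339}{27}$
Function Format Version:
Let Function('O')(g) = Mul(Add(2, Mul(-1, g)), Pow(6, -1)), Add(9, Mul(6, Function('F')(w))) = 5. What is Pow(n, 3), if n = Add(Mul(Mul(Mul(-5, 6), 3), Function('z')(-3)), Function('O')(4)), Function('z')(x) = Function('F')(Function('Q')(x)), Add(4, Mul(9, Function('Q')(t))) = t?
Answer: Rational(5735339, 27) ≈ 2.1242e+5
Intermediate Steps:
Function('Q')(t) = Add(Rational(-4, 9), Mul(Rational(1, 9), t))
Function('F')(w) = Rational(-2, 3) (Function('F')(w) = Add(Rational(-3, 2), Mul(Rational(1, 6), 5)) = Add(Rational(-3, 2), Rational(5, 6)) = Rational(-2, 3))
Function('z')(x) = Rational(-2, 3)
Function('O')(g) = Add(Rational(1, 3), Mul(Rational(-1, 6), g)) (Function('O')(g) = Mul(Add(2, Mul(-1, g)), Rational(1, 6)) = Add(Rational(1, 3), Mul(Rational(-1, 6), g)))
n = Rational(179, 3) (n = Add(Mul(Mul(Mul(-5, 6), 3), Rational(-2, 3)), Add(Rational(1, 3), Mul(Rational(-1, 6), 4))) = Add(Mul(Mul(-30, 3), Rational(-2, 3)), Add(Rational(1, 3), Rational(-2, 3))) = Add(Mul(-90, Rational(-2, 3)), Rational(-1, 3)) = Add(60, Rational(-1, 3)) = Rational(179, 3) ≈ 59.667)
Pow(n, 3) = Pow(Rational(179, 3), 3) = Rational(5735339, 27)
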